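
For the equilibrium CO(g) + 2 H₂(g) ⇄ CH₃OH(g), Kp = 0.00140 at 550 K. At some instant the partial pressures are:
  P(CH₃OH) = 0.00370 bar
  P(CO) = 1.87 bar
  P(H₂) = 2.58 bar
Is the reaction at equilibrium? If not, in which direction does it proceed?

toward products

Qp = P(CH₃OH) / (P(CO)·P(H₂)²) = (0.00370) / ((1.87)·(2.58)²) = 2.97×10⁻⁴
Qp = 2.97×10⁻⁴ < Kp = 0.00140, so the forward reaction proceeds.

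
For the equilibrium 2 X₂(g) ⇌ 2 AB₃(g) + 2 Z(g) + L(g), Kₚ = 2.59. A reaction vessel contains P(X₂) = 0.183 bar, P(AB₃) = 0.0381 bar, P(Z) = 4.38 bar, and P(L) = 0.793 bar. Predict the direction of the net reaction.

in the forward direction

Qₚ = P(AB₃)²·P(Z)²·P(L) / P(X₂)² = (0.0381)²·(4.38)²·(0.793) / (0.183)² = 0.659
Qₚ = 0.659 < Kₚ = 2.59, so the forward reaction proceeds.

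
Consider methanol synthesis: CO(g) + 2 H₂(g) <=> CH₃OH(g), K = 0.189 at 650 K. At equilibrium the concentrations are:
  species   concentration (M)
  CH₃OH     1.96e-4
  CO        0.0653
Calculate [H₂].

At equilibrium, K = [CH₃OH] / ([CO]·[H₂]²) = 0.189.
(1.96e-4) / ((0.0653)·([H₂])²) = 0.189
[H₂]² = 0.0159 ⇒ [H₂] = 0.126 M

[H₂] = 0.126 M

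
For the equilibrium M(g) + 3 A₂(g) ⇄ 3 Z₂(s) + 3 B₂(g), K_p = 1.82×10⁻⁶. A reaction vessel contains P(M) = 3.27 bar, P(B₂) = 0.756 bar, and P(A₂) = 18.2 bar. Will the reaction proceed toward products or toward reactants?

(Z₂ is a pure solid — omitted from Q_p.)
Q_p = P(B₂)³ / (P(M)·P(A₂)³) = (0.756)³ / ((3.27)·(18.2)³) = 2.19×10⁻⁵
Q_p = 2.19×10⁻⁵ > K_p = 1.82×10⁻⁶, so the reverse reaction proceeds.

toward reactants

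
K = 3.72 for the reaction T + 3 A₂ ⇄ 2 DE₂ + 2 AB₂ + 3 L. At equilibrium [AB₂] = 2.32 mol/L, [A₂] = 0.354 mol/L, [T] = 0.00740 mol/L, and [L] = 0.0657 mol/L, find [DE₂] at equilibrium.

[DE₂] = 0.894 mol/L

At equilibrium, K = [DE₂]²·[AB₂]²·[L]³ / ([T]·[A₂]³) = 3.72.
([DE₂])²·(2.32)²·(0.0657)³ / ((0.00740)·(0.354)³) = 3.72
[DE₂]² = 0.800 ⇒ [DE₂] = 0.894 mol/L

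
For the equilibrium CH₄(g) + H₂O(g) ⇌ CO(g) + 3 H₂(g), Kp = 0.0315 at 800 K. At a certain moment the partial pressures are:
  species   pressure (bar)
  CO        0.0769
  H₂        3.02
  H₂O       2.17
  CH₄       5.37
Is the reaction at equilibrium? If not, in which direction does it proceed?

Qp = P(CO)·P(H₂)³ / (P(CH₄)·P(H₂O)) = (0.0769)·(3.02)³ / ((5.37)·(2.17)) = 0.182
Qp = 0.182 > Kp = 0.0315, so the reverse reaction proceeds.

reverse (toward reactants)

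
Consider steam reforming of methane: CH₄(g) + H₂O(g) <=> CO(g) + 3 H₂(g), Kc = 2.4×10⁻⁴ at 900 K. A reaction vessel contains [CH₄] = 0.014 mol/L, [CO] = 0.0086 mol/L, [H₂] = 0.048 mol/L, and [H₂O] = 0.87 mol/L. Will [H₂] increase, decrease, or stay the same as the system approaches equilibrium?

increase

Qc = [CO]·[H₂]³ / ([CH₄]·[H₂O]) = (0.0086)·(0.048)³ / ((0.014)·(0.87)) = 7.8×10⁻⁵
Qc = 7.8×10⁻⁵ < Kc = 2.4×10⁻⁴: net forward reaction.
H₂ is a product, so it increases.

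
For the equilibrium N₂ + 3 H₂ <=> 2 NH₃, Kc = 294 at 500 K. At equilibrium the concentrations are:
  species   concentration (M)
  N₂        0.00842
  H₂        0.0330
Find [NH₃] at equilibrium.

At equilibrium, Kc = [NH₃]² / ([N₂]·[H₂]³) = 294.
([NH₃])² / ((0.00842)·(0.0330)³) = 294
[NH₃]² = 8.90×10⁻⁵ ⇒ [NH₃] = 0.00943 M

[NH₃] = 0.00943 M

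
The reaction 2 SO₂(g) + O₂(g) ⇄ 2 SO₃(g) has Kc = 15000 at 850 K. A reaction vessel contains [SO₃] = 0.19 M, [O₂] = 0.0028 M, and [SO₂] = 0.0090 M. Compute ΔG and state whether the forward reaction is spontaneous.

ΔG = 16.7 kJ/mol; the forward reaction is non-spontaneous

Qc = [SO₃]² / ([SO₂]²·[O₂]) = (0.19)² / ((0.0090)²·(0.0028)) = 1.59e5
ΔG = RT ln(Qc/Kc) = (8.314 J mol⁻¹ K⁻¹)(850 K) × ln(1.59e5/15000)
   = (7.067 kJ/mol)(2.361) = 16.7 kJ/mol
ΔG > 0, so the forward reaction is non-spontaneous (proceeds in reverse).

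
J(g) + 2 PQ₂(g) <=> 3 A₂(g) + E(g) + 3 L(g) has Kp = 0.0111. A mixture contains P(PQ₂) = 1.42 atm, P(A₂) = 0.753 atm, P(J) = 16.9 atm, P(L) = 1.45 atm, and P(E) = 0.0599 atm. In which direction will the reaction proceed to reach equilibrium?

Qp = P(A₂)³·P(E)·P(L)³ / (P(J)·P(PQ₂)²) = (0.753)³·(0.0599)·(1.45)³ / ((16.9)·(1.42)²) = 0.00229
Qp = 0.00229 < Kp = 0.0111, so the forward reaction proceeds.

in the forward direction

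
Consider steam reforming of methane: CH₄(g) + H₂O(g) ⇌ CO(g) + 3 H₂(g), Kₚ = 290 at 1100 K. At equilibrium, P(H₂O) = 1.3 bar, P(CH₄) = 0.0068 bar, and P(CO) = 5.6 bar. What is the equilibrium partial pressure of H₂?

P(H₂) = 0.77 bar

At equilibrium, Kₚ = P(CO)·P(H₂)³ / (P(CH₄)·P(H₂O)) = 290.
(5.6)·(P(H₂))³ / ((0.0068)·(1.3)) = 290
P(H₂)³ = 0.458 ⇒ P(H₂) = 0.77 bar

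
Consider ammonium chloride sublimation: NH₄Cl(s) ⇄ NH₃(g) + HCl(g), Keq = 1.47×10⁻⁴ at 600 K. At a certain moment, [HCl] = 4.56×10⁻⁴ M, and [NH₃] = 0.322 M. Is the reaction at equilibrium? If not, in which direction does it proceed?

neither direction; the system is at equilibrium

(NH₄Cl is a pure solid — omitted from Q.)
Q = [NH₃]·[HCl] = (0.322)·(4.56×10⁻⁴) = 1.47×10⁻⁴
Q = 1.47×10⁻⁴ = Keq, so the system is already at equilibrium.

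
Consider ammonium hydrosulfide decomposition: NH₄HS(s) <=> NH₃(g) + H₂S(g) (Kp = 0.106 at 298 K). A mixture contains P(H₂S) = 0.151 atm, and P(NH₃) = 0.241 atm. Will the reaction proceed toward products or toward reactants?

(NH₄HS is a pure solid — omitted from Qp.)
Qp = P(NH₃)·P(H₂S) = (0.241)·(0.151) = 0.0364
Qp = 0.0364 < Kp = 0.106, so the forward reaction proceeds.

in the forward direction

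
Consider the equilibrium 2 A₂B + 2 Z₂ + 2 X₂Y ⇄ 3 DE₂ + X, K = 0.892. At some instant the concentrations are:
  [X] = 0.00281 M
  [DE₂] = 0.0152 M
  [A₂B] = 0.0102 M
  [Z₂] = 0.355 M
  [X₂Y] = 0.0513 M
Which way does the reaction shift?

Q = [DE₂]³·[X] / ([A₂B]²·[Z₂]²·[X₂Y]²) = (0.0152)³·(0.00281) / ((0.0102)²·(0.355)²·(0.0513)²) = 0.286
Q = 0.286 < K = 0.892, so the forward reaction proceeds.

forward (toward products)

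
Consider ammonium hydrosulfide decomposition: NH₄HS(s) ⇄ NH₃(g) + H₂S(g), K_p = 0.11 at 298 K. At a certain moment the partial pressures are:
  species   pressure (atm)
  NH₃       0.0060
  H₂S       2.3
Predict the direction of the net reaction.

toward products

(NH₄HS is a pure solid — omitted from Q_p.)
Q_p = P(NH₃)·P(H₂S) = (0.0060)·(2.3) = 0.014
Q_p = 0.014 < K_p = 0.11, so the forward reaction proceeds.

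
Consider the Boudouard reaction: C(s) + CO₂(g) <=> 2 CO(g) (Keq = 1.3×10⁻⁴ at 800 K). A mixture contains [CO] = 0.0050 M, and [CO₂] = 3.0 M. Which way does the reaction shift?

(C is a pure solid — omitted from Q.)
Q = [CO]² / [CO₂] = (0.0050)² / (3.0) = 8.3×10⁻⁶
Q = 8.3×10⁻⁶ < Keq = 1.3×10⁻⁴, so the forward reaction proceeds.

forward (toward products)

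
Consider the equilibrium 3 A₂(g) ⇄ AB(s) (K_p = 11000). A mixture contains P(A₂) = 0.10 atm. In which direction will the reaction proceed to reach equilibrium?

(AB is a pure solid — omitted from Q_p.)
Q_p = 1 / P(A₂)³ = 1 / (0.10)³ = 1000
Q_p = 1000 < K_p = 11000, so the forward reaction proceeds.

in the forward direction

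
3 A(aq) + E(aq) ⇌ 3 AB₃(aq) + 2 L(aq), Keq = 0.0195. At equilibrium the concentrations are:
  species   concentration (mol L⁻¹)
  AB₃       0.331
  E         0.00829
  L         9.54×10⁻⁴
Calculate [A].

At equilibrium, Keq = [AB₃]³·[L]² / ([A]³·[E]) = 0.0195.
(0.331)³·(9.54×10⁻⁴)² / (([A])³·(0.00829)) = 0.0195
[A]³ = 2.04×10⁻⁴ ⇒ [A] = 0.0589 mol L⁻¹

[A] = 0.0589 mol L⁻¹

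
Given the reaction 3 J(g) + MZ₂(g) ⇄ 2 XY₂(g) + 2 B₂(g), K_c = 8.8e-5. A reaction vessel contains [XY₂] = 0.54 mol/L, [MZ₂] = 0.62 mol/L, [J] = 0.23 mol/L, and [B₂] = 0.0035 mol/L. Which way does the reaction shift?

Q_c = [XY₂]²·[B₂]² / ([J]³·[MZ₂]) = (0.54)²·(0.0035)² / ((0.23)³·(0.62)) = 4.7e-4
Q_c = 4.7e-4 > K_c = 8.8e-5, so the reverse reaction proceeds.

in the reverse direction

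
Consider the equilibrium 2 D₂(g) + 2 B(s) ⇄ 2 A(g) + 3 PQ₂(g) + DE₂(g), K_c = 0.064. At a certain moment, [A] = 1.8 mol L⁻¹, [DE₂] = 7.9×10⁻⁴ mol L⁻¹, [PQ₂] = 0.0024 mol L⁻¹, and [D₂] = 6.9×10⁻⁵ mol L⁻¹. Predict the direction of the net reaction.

to the right

(B is a pure solid — omitted from Q_c.)
Q_c = [A]²·[PQ₂]³·[DE₂] / [D₂]² = (1.8)²·(0.0024)³·(7.9×10⁻⁴) / (6.9×10⁻⁵)² = 0.0074
Q_c = 0.0074 < K_c = 0.064, so the forward reaction proceeds.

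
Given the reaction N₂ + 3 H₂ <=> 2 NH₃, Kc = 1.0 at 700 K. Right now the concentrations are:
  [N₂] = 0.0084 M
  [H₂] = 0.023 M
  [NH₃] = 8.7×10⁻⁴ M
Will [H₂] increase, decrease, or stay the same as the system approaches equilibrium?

Qc = [NH₃]² / ([N₂]·[H₂]³) = (8.7×10⁻⁴)² / ((0.0084)·(0.023)³) = 7.4
Qc = 7.4 > Kc = 1.0: net reverse reaction.
H₂ is a reactant, so it increases.

increase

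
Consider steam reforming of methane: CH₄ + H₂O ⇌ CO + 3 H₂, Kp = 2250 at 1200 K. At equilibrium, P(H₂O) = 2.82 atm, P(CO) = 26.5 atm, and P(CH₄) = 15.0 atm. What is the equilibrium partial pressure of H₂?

At equilibrium, Kp = P(CO)·P(H₂)³ / (P(CH₄)·P(H₂O)) = 2250.
(26.5)·(P(H₂))³ / ((15.0)·(2.82)) = 2250
P(H₂)³ = 3590 ⇒ P(H₂) = 15.3 atm

P(H₂) = 15.3 atm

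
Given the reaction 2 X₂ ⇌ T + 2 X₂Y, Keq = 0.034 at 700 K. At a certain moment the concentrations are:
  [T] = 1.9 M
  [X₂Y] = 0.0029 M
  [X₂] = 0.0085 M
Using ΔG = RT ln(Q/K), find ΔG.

Q = [T]·[X₂Y]² / [X₂]² = (1.9)·(0.0029)² / (0.0085)² = 0.221
ΔG = RT ln(Q/Keq) = (8.314 J mol⁻¹ K⁻¹)(700 K) × ln(0.221/0.034)
   = (5.820 kJ/mol)(1.872) = 10.9 kJ/mol
ΔG > 0, so the forward reaction is non-spontaneous (proceeds in reverse).

ΔG = 10.9 kJ/mol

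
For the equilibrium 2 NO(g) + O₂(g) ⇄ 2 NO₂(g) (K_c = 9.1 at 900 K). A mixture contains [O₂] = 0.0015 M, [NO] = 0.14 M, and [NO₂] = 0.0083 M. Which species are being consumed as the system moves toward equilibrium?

NO, O₂ (reactants)

Q_c = [NO₂]² / ([NO]²·[O₂]) = (0.0083)² / ((0.14)²·(0.0015)) = 2.3
Q_c = 2.3 < K_c = 9.1: net forward reaction.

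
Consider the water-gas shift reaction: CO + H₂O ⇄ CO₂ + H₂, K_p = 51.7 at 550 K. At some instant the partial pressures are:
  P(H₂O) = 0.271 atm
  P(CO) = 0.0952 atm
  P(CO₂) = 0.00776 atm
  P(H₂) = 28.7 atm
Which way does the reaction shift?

Q_p = P(CO₂)·P(H₂) / (P(CO)·P(H₂O)) = (0.00776)·(28.7) / ((0.0952)·(0.271)) = 8.63
Q_p = 8.63 < K_p = 51.7, so the forward reaction proceeds.

toward products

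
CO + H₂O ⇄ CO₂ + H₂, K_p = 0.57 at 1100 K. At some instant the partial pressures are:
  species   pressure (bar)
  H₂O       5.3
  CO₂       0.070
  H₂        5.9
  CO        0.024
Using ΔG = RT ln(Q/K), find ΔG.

Q_p = P(CO₂)·P(H₂) / (P(CO)·P(H₂O)) = (0.070)·(5.9) / ((0.024)·(5.3)) = 3.25
ΔG = RT ln(Q_p/K_p) = (8.314 J mol⁻¹ K⁻¹)(1100 K) × ln(3.25/0.57)
   = (9.145 kJ/mol)(1.741) = 15.9 kJ/mol
ΔG > 0, so the forward reaction is non-spontaneous (proceeds in reverse).

ΔG = 15.9 kJ/mol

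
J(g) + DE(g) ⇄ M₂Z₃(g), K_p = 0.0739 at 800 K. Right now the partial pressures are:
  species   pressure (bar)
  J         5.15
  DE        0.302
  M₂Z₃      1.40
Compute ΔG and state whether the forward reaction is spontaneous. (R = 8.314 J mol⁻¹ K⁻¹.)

ΔG = 16.6 kJ/mol; the forward reaction is non-spontaneous

Q_p = P(M₂Z₃) / (P(J)·P(DE)) = (1.40) / ((5.15)·(0.302)) = 0.900
ΔG = RT ln(Q_p/K_p) = (8.314 J mol⁻¹ K⁻¹)(800 K) × ln(0.900/0.0739)
   = (6.651 kJ/mol)(2.500) = 16.6 kJ/mol
ΔG > 0, so the forward reaction is non-spontaneous (proceeds in reverse).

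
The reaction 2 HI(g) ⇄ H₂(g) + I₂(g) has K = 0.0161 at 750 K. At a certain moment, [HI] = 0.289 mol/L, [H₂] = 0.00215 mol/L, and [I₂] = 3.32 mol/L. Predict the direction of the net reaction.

to the left

Q = [H₂]·[I₂] / [HI]² = (0.00215)·(3.32) / (0.289)² = 0.0855
Q = 0.0855 > K = 0.0161, so the reverse reaction proceeds.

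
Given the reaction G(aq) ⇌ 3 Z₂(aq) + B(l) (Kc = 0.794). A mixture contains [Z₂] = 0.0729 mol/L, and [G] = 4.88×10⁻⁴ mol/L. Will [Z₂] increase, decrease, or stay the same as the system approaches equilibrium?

stay the same

(B is a pure liquid — omitted from Qc.)
Qc = [Z₂]³ / [G] = (0.0729)³ / (4.88×10⁻⁴) = 0.794
Qc = 0.794 = Kc; the system is at equilibrium.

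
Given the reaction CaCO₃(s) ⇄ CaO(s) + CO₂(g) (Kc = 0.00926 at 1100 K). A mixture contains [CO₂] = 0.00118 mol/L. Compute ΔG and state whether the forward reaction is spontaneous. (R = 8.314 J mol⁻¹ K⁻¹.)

(CaCO₃, CaO are pure solids — omitted from Qc.)
Qc = [CO₂] = 0.00118
ΔG = RT ln(Qc/Kc) = (8.314 J mol⁻¹ K⁻¹)(1100 K) × ln(0.00118/0.00926)
   = (9.145 kJ/mol)(-2.060) = -18.8 kJ/mol
ΔG < 0, so the forward reaction is spontaneous (proceeds forward).

ΔG = -18.8 kJ/mol; the forward reaction is spontaneous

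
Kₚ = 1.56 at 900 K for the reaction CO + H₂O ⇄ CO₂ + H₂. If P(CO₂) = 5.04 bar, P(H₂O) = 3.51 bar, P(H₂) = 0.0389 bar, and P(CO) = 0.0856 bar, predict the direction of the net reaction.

in the forward direction

Qₚ = P(CO₂)·P(H₂) / (P(CO)·P(H₂O)) = (5.04)·(0.0389) / ((0.0856)·(3.51)) = 0.653
Qₚ = 0.653 < Kₚ = 1.56, so the forward reaction proceeds.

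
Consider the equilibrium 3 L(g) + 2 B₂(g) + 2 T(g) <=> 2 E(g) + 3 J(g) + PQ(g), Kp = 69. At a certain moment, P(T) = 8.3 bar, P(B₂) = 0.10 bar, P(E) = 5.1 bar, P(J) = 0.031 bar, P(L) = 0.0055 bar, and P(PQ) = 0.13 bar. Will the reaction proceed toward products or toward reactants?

Qp = P(E)²·P(J)³·P(PQ) / (P(L)³·P(B₂)²·P(T)²) = (5.1)²·(0.031)³·(0.13) / ((0.0055)³·(0.10)²·(8.3)²) = 880
Qp = 880 > Kp = 69, so the reverse reaction proceeds.

reverse (toward reactants)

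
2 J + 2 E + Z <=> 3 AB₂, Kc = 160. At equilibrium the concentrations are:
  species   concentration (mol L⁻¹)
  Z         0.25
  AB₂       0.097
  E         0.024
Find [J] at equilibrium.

[J] = 0.20 mol L⁻¹

At equilibrium, Kc = [AB₂]³ / ([J]²·[E]²·[Z]) = 160.
(0.097)³ / (([J])²·(0.024)²·(0.25)) = 160
[J]² = 0.0396 ⇒ [J] = 0.20 mol L⁻¹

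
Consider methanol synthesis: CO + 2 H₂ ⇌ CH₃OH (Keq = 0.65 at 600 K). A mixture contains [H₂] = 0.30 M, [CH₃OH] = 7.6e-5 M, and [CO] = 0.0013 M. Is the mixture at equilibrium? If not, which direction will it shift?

Q = [CH₃OH] / ([CO]·[H₂]²) = (7.6e-5) / ((0.0013)·(0.30)²) = 0.65
Q = 0.65 = Keq; the system is at equilibrium.

yes, at equilibrium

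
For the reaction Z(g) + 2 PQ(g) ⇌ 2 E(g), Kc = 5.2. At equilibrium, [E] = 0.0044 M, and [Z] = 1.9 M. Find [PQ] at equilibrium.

At equilibrium, Kc = [E]² / ([Z]·[PQ]²) = 5.2.
(0.0044)² / ((1.9)·([PQ])²) = 5.2
[PQ]² = 1.96×10⁻⁶ ⇒ [PQ] = 0.0014 M

[PQ] = 0.0014 M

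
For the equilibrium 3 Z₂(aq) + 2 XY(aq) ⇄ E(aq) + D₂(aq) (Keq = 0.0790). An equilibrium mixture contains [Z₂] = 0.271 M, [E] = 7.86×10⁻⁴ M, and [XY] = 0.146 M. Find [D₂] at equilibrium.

At equilibrium, Keq = [E]·[D₂] / ([Z₂]³·[XY]²) = 0.0790.
(7.86×10⁻⁴)·([D₂]) / ((0.271)³·(0.146)²) = 0.0790
[D₂] = 0.0426 M

[D₂] = 0.0426 M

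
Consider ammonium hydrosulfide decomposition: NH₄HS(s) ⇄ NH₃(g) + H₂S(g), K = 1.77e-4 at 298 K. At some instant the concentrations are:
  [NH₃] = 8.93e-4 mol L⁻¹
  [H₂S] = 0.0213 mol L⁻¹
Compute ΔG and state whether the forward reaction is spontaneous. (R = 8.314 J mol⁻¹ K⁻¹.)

ΔG = -5.53 kJ/mol; the forward reaction is spontaneous

(NH₄HS is a pure solid — omitted from Q.)
Q = [NH₃]·[H₂S] = (8.93e-4)·(0.0213) = 1.90e-5
ΔG = RT ln(Q/K) = (8.314 J mol⁻¹ K⁻¹)(298 K) × ln(1.90e-5/1.77e-4)
   = (2.478 kJ/mol)(-2.232) = -5.53 kJ/mol
ΔG < 0, so the forward reaction is spontaneous (proceeds forward).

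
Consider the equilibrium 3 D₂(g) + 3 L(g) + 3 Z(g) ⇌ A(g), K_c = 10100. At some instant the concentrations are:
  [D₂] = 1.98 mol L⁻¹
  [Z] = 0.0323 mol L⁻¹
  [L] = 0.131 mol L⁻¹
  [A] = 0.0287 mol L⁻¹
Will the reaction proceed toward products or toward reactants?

reverse (toward reactants)

Q_c = [A] / ([D₂]³·[L]³·[Z]³) = (0.0287) / ((1.98)³·(0.131)³·(0.0323)³) = 48800
Q_c = 48800 > K_c = 10100, so the reverse reaction proceeds.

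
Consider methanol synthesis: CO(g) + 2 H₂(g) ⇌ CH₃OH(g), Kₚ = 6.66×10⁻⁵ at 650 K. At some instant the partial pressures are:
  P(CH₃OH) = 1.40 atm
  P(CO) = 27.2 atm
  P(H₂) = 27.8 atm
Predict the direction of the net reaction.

at equilibrium

Qₚ = P(CH₃OH) / (P(CO)·P(H₂)²) = (1.40) / ((27.2)·(27.8)²) = 6.66×10⁻⁵
Qₚ = 6.66×10⁻⁵ = Kₚ, so the system is already at equilibrium.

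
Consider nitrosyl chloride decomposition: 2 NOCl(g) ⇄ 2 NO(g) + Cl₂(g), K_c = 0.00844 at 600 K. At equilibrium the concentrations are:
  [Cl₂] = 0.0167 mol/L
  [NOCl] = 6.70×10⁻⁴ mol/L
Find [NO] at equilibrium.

At equilibrium, K_c = [NO]²·[Cl₂] / [NOCl]² = 0.00844.
([NO])²·(0.0167) / (6.70×10⁻⁴)² = 0.00844
[NO]² = 2.27×10⁻⁷ ⇒ [NO] = 4.76×10⁻⁴ mol/L

[NO] = 4.76×10⁻⁴ mol/L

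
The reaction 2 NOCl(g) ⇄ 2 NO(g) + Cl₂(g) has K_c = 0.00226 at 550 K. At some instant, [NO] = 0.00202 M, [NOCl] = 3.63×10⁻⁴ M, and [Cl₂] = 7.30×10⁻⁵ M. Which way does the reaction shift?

Q_c = [NO]²·[Cl₂] / [NOCl]² = (0.00202)²·(7.30×10⁻⁵) / (3.63×10⁻⁴)² = 0.00226
Q_c = 0.00226 = K_c, so the system is already at equilibrium.

no net change (already at equilibrium)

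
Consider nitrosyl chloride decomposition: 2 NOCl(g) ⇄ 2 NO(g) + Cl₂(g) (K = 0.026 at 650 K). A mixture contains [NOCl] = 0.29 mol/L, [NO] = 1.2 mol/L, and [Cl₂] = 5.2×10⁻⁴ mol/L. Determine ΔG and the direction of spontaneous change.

ΔG = -5.79 kJ/mol; the forward reaction is spontaneous

Q = [NO]²·[Cl₂] / [NOCl]² = (1.2)²·(5.2×10⁻⁴) / (0.29)² = 0.00890
ΔG = RT ln(Q/K) = (8.314 J mol⁻¹ K⁻¹)(650 K) × ln(0.00890/0.026)
   = (5.404 kJ/mol)(-1.072) = -5.79 kJ/mol
ΔG < 0, so the forward reaction is spontaneous (proceeds forward).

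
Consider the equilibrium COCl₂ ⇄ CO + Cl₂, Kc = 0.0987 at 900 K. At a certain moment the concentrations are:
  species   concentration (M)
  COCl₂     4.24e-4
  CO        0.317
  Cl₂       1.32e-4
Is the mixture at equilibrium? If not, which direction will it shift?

yes, at equilibrium

Qc = [CO]·[Cl₂] / [COCl₂] = (0.317)·(1.32e-4) / (4.24e-4) = 0.0987
Qc = 0.0987 = Kc; the system is at equilibrium.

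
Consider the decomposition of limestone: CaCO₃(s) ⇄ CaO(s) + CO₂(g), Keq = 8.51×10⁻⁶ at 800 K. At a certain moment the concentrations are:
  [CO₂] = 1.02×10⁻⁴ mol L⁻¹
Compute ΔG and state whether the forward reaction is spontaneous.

ΔG = 16.5 kJ/mol; the forward reaction is non-spontaneous

(CaCO₃, CaO are pure solids — omitted from Q.)
Q = [CO₂] = 1.02×10⁻⁴
ΔG = RT ln(Q/Keq) = (8.314 J mol⁻¹ K⁻¹)(800 K) × ln(1.02×10⁻⁴/8.51×10⁻⁶)
   = (6.651 kJ/mol)(2.484) = 16.5 kJ/mol
ΔG > 0, so the forward reaction is non-spontaneous (proceeds in reverse).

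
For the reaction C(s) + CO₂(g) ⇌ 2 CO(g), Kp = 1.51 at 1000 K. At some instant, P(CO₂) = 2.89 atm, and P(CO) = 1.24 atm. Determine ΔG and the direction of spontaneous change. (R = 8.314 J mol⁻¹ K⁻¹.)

ΔG = -8.67 kJ/mol; the forward reaction is spontaneous

(C is a pure solid — omitted from Qp.)
Qp = P(CO)² / P(CO₂) = (1.24)² / (2.89) = 0.532
ΔG = RT ln(Qp/Kp) = (8.314 J mol⁻¹ K⁻¹)(1000 K) × ln(0.532/1.51)
   = (8.314 kJ/mol)(-1.043) = -8.67 kJ/mol
ΔG < 0, so the forward reaction is spontaneous (proceeds forward).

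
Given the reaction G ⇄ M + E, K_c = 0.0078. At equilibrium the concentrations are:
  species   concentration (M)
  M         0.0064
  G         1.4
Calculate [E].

[E] = 1.7 M

At equilibrium, K_c = [M]·[E] / [G] = 0.0078.
(0.0064)·([E]) / (1.4) = 0.0078
[E] = 1.71 = 1.7 M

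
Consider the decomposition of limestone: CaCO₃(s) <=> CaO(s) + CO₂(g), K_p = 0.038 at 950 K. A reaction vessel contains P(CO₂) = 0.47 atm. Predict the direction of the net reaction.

to the left

(CaCO₃, CaO are pure solids — omitted from Q_p.)
Q_p = P(CO₂) = 0.47
Q_p = 0.47 > K_p = 0.038, so the reverse reaction proceeds.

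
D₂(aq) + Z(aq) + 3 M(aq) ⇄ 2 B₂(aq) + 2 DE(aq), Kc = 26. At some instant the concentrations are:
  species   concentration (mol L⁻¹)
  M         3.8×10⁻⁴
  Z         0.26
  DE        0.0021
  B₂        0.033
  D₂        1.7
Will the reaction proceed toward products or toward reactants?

Qc = [B₂]²·[DE]² / ([D₂]·[Z]·[M]³) = (0.033)²·(0.0021)² / ((1.7)·(0.26)·(3.8×10⁻⁴)³) = 200
Qc = 200 > Kc = 26, so the reverse reaction proceeds.

reverse (toward reactants)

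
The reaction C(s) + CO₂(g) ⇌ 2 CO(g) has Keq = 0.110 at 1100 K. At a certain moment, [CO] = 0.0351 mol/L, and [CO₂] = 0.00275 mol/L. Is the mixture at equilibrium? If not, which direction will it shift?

(C is a pure solid — omitted from Q.)
Q = [CO]² / [CO₂] = (0.0351)² / (0.00275) = 0.448
Q = 0.448 > Keq = 0.110: net reverse reaction.

no; Q > K, reaction proceeds in reverse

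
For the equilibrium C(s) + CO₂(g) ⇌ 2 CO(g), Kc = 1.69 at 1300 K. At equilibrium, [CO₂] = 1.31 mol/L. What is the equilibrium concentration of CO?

(C is a pure solid — omitted from Kc.)
At equilibrium, Kc = [CO]² / [CO₂] = 1.69.
([CO])² / (1.31) = 1.69
[CO]² = 2.21 ⇒ [CO] = 1.49 mol/L

[CO] = 1.49 mol/L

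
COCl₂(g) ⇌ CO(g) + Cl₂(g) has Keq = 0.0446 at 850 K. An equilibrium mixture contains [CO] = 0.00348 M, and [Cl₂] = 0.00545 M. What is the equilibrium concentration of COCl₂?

At equilibrium, Keq = [CO]·[Cl₂] / [COCl₂] = 0.0446.
(0.00348)·(0.00545) / ([COCl₂]) = 0.0446
[COCl₂] = 4.25×10⁻⁴ M

[COCl₂] = 4.25×10⁻⁴ M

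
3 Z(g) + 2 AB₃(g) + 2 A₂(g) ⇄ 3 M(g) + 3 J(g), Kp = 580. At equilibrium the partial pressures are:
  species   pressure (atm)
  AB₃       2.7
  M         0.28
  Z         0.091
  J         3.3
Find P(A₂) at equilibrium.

P(A₂) = 0.50 atm

At equilibrium, Kp = P(M)³·P(J)³ / (P(Z)³·P(AB₃)²·P(A₂)²) = 580.
(0.28)³·(3.3)³ / ((0.091)³·(2.7)²·(P(A₂))²) = 580
P(A₂)² = 0.248 ⇒ P(A₂) = 0.50 atm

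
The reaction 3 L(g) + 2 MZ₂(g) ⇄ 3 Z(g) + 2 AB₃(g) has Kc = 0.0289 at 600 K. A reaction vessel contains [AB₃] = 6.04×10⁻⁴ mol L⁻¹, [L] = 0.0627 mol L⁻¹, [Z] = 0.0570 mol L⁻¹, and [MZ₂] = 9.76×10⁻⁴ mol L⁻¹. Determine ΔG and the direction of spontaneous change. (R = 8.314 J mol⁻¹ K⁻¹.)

ΔG = 11.5 kJ/mol; the forward reaction is non-spontaneous

Qc = [Z]³·[AB₃]² / ([L]³·[MZ₂]²) = (0.0570)³·(6.04×10⁻⁴)² / ((0.0627)³·(9.76×10⁻⁴)²) = 0.288
ΔG = RT ln(Qc/Kc) = (8.314 J mol⁻¹ K⁻¹)(600 K) × ln(0.288/0.0289)
   = (4.988 kJ/mol)(2.299) = 11.5 kJ/mol
ΔG > 0, so the forward reaction is non-spontaneous (proceeds in reverse).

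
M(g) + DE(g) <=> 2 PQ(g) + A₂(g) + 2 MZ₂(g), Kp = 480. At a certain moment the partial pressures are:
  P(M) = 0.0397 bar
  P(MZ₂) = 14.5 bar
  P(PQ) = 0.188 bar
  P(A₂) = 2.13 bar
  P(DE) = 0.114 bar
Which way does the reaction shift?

Qp = P(PQ)²·P(A₂)·P(MZ₂)² / (P(M)·P(DE)) = (0.188)²·(2.13)·(14.5)² / ((0.0397)·(0.114)) = 3500
Qp = 3500 > Kp = 480, so the reverse reaction proceeds.

in the reverse direction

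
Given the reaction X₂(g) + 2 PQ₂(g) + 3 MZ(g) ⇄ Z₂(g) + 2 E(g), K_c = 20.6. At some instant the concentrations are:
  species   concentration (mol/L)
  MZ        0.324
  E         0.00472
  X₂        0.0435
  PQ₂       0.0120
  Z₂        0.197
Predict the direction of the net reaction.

Q_c = [Z₂]·[E]² / ([X₂]·[PQ₂]²·[MZ]³) = (0.197)·(0.00472)² / ((0.0435)·(0.0120)²·(0.324)³) = 20.6
Q_c = 20.6 = K_c, so the system is already at equilibrium.

no net change (already at equilibrium)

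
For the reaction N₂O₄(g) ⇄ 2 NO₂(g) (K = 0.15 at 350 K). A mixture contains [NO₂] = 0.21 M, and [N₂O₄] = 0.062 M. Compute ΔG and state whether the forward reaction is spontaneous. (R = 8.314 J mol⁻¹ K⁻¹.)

ΔG = 4.53 kJ/mol; the forward reaction is non-spontaneous

Q = [NO₂]² / [N₂O₄] = (0.21)² / (0.062) = 0.711
ΔG = RT ln(Q/K) = (8.314 J mol⁻¹ K⁻¹)(350 K) × ln(0.711/0.15)
   = (2.910 kJ/mol)(1.556) = 4.53 kJ/mol
ΔG > 0, so the forward reaction is non-spontaneous (proceeds in reverse).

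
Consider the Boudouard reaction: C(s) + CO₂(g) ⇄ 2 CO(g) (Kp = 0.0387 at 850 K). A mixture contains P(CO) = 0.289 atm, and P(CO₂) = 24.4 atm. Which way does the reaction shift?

(C is a pure solid — omitted from Qp.)
Qp = P(CO)² / P(CO₂) = (0.289)² / (24.4) = 0.00342
Qp = 0.00342 < Kp = 0.0387, so the forward reaction proceeds.

in the forward direction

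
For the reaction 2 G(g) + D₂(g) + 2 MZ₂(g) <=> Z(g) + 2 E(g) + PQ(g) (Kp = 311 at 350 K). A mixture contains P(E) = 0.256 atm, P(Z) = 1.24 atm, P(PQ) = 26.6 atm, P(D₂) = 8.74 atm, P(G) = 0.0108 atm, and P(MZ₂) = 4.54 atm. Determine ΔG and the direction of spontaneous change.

Qp = P(Z)·P(E)²·P(PQ) / (P(G)²·P(D₂)·P(MZ₂)²) = (1.24)·(0.256)²·(26.6) / ((0.0108)²·(8.74)·(4.54)²) = 103
ΔG = RT ln(Qp/Kp) = (8.314 J mol⁻¹ K⁻¹)(350 K) × ln(103/311)
   = (2.910 kJ/mol)(-1.105) = -3.22 kJ/mol
ΔG < 0, so the forward reaction is spontaneous (proceeds forward).

ΔG = -3.22 kJ/mol; the forward reaction is spontaneous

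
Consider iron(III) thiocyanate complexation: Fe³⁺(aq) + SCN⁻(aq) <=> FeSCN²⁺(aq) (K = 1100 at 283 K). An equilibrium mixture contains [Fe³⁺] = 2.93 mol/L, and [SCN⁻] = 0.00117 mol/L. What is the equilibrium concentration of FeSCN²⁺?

[FeSCN²⁺] = 3.77 mol/L

At equilibrium, K = [FeSCN²⁺] / ([Fe³⁺]·[SCN⁻]) = 1100.
([FeSCN²⁺]) / ((2.93)·(0.00117)) = 1100
[FeSCN²⁺] = 3.77 mol/L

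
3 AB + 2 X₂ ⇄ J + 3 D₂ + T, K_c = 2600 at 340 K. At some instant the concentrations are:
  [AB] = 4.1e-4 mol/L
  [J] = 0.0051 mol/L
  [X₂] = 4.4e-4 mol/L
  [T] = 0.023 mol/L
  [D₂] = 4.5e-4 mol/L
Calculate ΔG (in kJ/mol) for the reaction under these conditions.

Q_c = [J]·[D₂]³·[T] / ([AB]³·[X₂]²) = (0.0051)·(4.5e-4)³·(0.023) / ((4.1e-4)³·(4.4e-4)²) = 801
ΔG = RT ln(Q_c/K_c) = (8.314 J mol⁻¹ K⁻¹)(340 K) × ln(801/2600)
   = (2.827 kJ/mol)(-1.177) = -3.33 kJ/mol
ΔG < 0, so the forward reaction is spontaneous (proceeds forward).

ΔG = -3.33 kJ/mol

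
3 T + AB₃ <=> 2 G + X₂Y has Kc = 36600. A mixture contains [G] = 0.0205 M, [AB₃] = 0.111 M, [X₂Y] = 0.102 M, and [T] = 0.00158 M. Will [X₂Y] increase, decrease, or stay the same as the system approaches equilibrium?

decrease

Qc = [G]²·[X₂Y] / ([T]³·[AB₃]) = (0.0205)²·(0.102) / ((0.00158)³·(0.111)) = 97900
Qc = 97900 > Kc = 36600: net reverse reaction.
X₂Y is a product, so it decreases.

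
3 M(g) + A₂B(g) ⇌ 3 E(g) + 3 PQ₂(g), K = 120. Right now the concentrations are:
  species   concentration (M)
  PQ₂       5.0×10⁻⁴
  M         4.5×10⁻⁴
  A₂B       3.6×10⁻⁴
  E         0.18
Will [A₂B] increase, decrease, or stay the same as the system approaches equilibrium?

decrease

Q = [E]³·[PQ₂]³ / ([M]³·[A₂B]) = (0.18)³·(5.0×10⁻⁴)³ / ((4.5×10⁻⁴)³·(3.6×10⁻⁴)) = 22
Q = 22 < K = 120: net forward reaction.
A₂B is a reactant, so it decreases.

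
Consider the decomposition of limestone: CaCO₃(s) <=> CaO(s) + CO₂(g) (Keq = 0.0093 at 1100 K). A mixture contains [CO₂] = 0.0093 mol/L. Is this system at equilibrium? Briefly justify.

(CaCO₃, CaO are pure solids — omitted from Q.)
Q = [CO₂] = 0.0093
Q = 0.0093 = Keq; the system is at equilibrium.

yes, at equilibrium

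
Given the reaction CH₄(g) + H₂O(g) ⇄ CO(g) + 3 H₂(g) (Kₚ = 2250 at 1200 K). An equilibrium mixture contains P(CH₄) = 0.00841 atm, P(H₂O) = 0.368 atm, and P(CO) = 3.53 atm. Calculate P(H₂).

P(H₂) = 1.25 atm

At equilibrium, Kₚ = P(CO)·P(H₂)³ / (P(CH₄)·P(H₂O)) = 2250.
(3.53)·(P(H₂))³ / ((0.00841)·(0.368)) = 2250
P(H₂)³ = 1.97 ⇒ P(H₂) = 1.25 atm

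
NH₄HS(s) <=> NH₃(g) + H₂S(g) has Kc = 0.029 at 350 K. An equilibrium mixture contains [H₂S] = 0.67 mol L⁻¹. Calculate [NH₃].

(NH₄HS is a pure solid — omitted from Kc.)
At equilibrium, Kc = [NH₃]·[H₂S] = 0.029.
([NH₃])·(0.67) = 0.029
[NH₃] = 0.0433 = 0.043 mol L⁻¹

[NH₃] = 0.043 mol L⁻¹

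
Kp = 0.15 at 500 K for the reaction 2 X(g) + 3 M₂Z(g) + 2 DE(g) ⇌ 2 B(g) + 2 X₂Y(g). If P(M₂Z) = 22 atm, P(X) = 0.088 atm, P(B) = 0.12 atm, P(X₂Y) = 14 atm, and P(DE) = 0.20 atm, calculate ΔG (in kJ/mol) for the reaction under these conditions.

ΔG = 7.24 kJ/mol

Qp = P(B)²·P(X₂Y)² / (P(X)²·P(M₂Z)³·P(DE)²) = (0.12)²·(14)² / ((0.088)²·(22)³·(0.20)²) = 0.856
ΔG = RT ln(Qp/Kp) = (8.314 J mol⁻¹ K⁻¹)(500 K) × ln(0.856/0.15)
   = (4.157 kJ/mol)(1.742) = 7.24 kJ/mol
ΔG > 0, so the forward reaction is non-spontaneous (proceeds in reverse).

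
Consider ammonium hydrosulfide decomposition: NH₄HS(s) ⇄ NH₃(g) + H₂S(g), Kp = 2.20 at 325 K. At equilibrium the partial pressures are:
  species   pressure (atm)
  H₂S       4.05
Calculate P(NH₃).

P(NH₃) = 0.543 atm

(NH₄HS is a pure solid — omitted from Kp.)
At equilibrium, Kp = P(NH₃)·P(H₂S) = 2.20.
(P(NH₃))·(4.05) = 2.20
P(NH₃) = 0.543 atm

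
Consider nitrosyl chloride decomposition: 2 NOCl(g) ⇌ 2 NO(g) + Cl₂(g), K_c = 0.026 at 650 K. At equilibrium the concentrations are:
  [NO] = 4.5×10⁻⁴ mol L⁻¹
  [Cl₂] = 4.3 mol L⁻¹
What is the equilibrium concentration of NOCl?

At equilibrium, K_c = [NO]²·[Cl₂] / [NOCl]² = 0.026.
(4.5×10⁻⁴)²·(4.3) / ([NOCl])² = 0.026
[NOCl]² = 3.35×10⁻⁵ ⇒ [NOCl] = 0.0058 mol L⁻¹

[NOCl] = 0.0058 mol L⁻¹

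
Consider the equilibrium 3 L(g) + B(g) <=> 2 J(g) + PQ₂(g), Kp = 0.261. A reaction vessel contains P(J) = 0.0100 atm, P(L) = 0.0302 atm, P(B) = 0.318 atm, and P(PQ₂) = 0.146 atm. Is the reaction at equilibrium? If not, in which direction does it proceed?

to the left

Qp = P(J)²·P(PQ₂) / (P(L)³·P(B)) = (0.0100)²·(0.146) / ((0.0302)³·(0.318)) = 1.67
Qp = 1.67 > Kp = 0.261, so the reverse reaction proceeds.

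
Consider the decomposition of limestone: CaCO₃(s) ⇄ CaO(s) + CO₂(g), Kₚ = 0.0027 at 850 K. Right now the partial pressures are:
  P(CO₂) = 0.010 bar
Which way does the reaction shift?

reverse (toward reactants)

(CaCO₃, CaO are pure solids — omitted from Qₚ.)
Qₚ = P(CO₂) = 0.010
Qₚ = 0.010 > Kₚ = 0.0027, so the reverse reaction proceeds.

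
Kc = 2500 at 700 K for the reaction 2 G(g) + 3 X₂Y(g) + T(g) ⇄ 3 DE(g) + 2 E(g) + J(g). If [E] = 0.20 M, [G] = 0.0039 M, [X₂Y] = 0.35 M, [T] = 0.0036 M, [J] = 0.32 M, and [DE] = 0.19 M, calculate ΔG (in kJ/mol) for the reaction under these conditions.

ΔG = 15.7 kJ/mol

Qc = [DE]³·[E]²·[J] / ([G]²·[X₂Y]³·[T]) = (0.19)³·(0.20)²·(0.32) / ((0.0039)²·(0.35)³·(0.0036)) = 37400
ΔG = RT ln(Qc/Kc) = (8.314 J mol⁻¹ K⁻¹)(700 K) × ln(37400/2500)
   = (5.820 kJ/mol)(2.705) = 15.7 kJ/mol
ΔG > 0, so the forward reaction is non-spontaneous (proceeds in reverse).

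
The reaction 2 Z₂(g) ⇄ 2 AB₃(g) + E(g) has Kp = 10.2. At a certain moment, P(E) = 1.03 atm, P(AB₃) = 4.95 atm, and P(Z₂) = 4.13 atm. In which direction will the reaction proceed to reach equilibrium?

Qp = P(AB₃)²·P(E) / P(Z₂)² = (4.95)²·(1.03) / (4.13)² = 1.48
Qp = 1.48 < Kp = 10.2, so the forward reaction proceeds.

in the forward direction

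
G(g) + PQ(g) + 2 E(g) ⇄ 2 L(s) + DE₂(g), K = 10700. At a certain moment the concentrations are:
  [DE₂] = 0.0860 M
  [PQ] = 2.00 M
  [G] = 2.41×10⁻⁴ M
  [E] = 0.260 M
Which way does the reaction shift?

(L is a pure solid — omitted from Q.)
Q = [DE₂] / ([G]·[PQ]·[E]²) = (0.0860) / ((2.41×10⁻⁴)·(2.00)·(0.260)²) = 2640
Q = 2640 < K = 10700, so the forward reaction proceeds.

forward (toward products)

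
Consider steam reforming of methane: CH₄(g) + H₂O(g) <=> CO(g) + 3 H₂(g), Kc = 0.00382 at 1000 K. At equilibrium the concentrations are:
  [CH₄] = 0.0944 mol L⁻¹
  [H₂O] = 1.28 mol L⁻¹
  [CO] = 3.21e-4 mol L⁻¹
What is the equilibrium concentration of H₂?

[H₂] = 1.13 mol L⁻¹

At equilibrium, Kc = [CO]·[H₂]³ / ([CH₄]·[H₂O]) = 0.00382.
(3.21e-4)·([H₂])³ / ((0.0944)·(1.28)) = 0.00382
[H₂]³ = 1.44 ⇒ [H₂] = 1.13 mol L⁻¹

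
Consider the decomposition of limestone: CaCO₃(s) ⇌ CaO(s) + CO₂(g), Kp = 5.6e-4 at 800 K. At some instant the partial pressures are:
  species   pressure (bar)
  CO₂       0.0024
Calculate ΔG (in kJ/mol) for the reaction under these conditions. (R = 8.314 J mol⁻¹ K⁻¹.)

(CaCO₃, CaO are pure solids — omitted from Qp.)
Qp = P(CO₂) = 0.00240
ΔG = RT ln(Qp/Kp) = (8.314 J mol⁻¹ K⁻¹)(800 K) × ln(0.00240/5.6e-4)
   = (6.651 kJ/mol)(1.455) = 9.68 kJ/mol
ΔG > 0, so the forward reaction is non-spontaneous (proceeds in reverse).

ΔG = 9.68 kJ/mol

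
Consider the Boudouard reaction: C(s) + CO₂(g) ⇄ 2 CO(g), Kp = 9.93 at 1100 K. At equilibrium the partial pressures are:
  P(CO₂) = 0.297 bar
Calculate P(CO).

P(CO) = 1.72 bar

(C is a pure solid — omitted from Kp.)
At equilibrium, Kp = P(CO)² / P(CO₂) = 9.93.
(P(CO))² / (0.297) = 9.93
P(CO)² = 2.95 ⇒ P(CO) = 1.72 bar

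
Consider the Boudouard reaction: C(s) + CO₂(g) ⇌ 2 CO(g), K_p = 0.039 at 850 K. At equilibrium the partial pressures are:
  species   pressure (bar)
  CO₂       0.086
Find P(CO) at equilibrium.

P(CO) = 0.058 bar

(C is a pure solid — omitted from K_p.)
At equilibrium, K_p = P(CO)² / P(CO₂) = 0.039.
(P(CO))² / (0.086) = 0.039
P(CO)² = 0.00335 ⇒ P(CO) = 0.058 bar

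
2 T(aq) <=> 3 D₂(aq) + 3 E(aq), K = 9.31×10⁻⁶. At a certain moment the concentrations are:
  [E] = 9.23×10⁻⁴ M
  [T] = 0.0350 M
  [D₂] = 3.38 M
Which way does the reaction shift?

reverse (toward reactants)

Q = [D₂]³·[E]³ / [T]² = (3.38)³·(9.23×10⁻⁴)³ / (0.0350)² = 2.48×10⁻⁵
Q = 2.48×10⁻⁵ > K = 9.31×10⁻⁶, so the reverse reaction proceeds.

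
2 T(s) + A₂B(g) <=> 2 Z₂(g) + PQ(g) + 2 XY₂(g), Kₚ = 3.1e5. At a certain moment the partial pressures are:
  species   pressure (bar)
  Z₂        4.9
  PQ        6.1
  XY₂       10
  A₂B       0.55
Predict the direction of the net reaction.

toward products

(T is a pure solid — omitted from Qₚ.)
Qₚ = P(Z₂)²·P(PQ)·P(XY₂)² / P(A₂B) = (4.9)²·(6.1)·(10)² / (0.55) = 27000
Qₚ = 27000 < Kₚ = 3.1e5, so the forward reaction proceeds.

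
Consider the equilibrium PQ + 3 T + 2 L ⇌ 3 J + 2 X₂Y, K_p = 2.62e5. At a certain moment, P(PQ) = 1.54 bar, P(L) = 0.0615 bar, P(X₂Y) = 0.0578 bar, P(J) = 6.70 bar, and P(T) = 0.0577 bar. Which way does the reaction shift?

Q_p = P(J)³·P(X₂Y)² / (P(PQ)·P(T)³·P(L)²) = (6.70)³·(0.0578)² / ((1.54)·(0.0577)³·(0.0615)²) = 8.98e5
Q_p = 8.98e5 > K_p = 2.62e5, so the reverse reaction proceeds.

to the left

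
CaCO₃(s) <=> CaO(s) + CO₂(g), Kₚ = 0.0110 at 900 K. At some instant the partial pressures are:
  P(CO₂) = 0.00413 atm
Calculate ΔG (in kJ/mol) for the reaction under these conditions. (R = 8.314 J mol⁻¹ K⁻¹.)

(CaCO₃, CaO are pure solids — omitted from Qₚ.)
Qₚ = P(CO₂) = 0.00413
ΔG = RT ln(Qₚ/Kₚ) = (8.314 J mol⁻¹ K⁻¹)(900 K) × ln(0.00413/0.0110)
   = (7.483 kJ/mol)(-0.9796) = -7.33 kJ/mol
ΔG < 0, so the forward reaction is spontaneous (proceeds forward).

ΔG = -7.33 kJ/mol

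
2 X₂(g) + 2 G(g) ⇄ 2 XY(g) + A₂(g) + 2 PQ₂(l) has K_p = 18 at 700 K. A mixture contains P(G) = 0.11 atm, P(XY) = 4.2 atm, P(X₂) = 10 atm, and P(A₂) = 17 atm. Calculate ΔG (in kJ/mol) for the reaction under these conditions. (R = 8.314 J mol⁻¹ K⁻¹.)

ΔG = 15.3 kJ/mol

(PQ₂ is a pure liquid — omitted from Q_p.)
Q_p = P(XY)²·P(A₂) / (P(X₂)²·P(G)²) = (4.2)²·(17) / ((10)²·(0.11)²) = 248
ΔG = RT ln(Q_p/K_p) = (8.314 J mol⁻¹ K⁻¹)(700 K) × ln(248/18)
   = (5.820 kJ/mol)(2.623) = 15.3 kJ/mol
ΔG > 0, so the forward reaction is non-spontaneous (proceeds in reverse).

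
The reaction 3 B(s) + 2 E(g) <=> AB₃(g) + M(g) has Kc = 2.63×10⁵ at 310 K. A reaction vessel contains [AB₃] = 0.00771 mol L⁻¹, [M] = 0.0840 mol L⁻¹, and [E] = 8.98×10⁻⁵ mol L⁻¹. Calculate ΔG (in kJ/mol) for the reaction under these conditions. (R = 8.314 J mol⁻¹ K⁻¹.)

(B is a pure solid — omitted from Qc.)
Qc = [AB₃]·[M] / [E]² = (0.00771)·(0.0840) / (8.98×10⁻⁵)² = 80300
ΔG = RT ln(Qc/Kc) = (8.314 J mol⁻¹ K⁻¹)(310 K) × ln(80300/2.63×10⁵)
   = (2.577 kJ/mol)(-1.186) = -3.06 kJ/mol
ΔG < 0, so the forward reaction is spontaneous (proceeds forward).

ΔG = -3.06 kJ/mol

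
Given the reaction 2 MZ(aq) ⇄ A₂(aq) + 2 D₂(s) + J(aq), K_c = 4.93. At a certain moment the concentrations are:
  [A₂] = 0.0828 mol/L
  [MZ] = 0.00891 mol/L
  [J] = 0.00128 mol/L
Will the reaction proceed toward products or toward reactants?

in the forward direction

(D₂ is a pure solid — omitted from Q_c.)
Q_c = [A₂]·[J] / [MZ]² = (0.0828)·(0.00128) / (0.00891)² = 1.34
Q_c = 1.34 < K_c = 4.93, so the forward reaction proceeds.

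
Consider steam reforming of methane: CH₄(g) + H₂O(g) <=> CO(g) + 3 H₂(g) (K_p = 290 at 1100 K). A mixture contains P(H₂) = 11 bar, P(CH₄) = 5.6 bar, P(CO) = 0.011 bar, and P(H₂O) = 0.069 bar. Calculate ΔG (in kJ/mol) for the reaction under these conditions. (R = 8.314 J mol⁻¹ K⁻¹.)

ΔG = -18.6 kJ/mol

Q_p = P(CO)·P(H₂)³ / (P(CH₄)·P(H₂O)) = (0.011)·(11)³ / ((5.6)·(0.069)) = 37.9
ΔG = RT ln(Q_p/K_p) = (8.314 J mol⁻¹ K⁻¹)(1100 K) × ln(37.9/290)
   = (9.145 kJ/mol)(-2.035) = -18.6 kJ/mol
ΔG < 0, so the forward reaction is spontaneous (proceeds forward).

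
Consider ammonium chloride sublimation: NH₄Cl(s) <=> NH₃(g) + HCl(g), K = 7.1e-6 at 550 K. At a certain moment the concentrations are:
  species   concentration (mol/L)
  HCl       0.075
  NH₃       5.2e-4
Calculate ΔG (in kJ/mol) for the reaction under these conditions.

ΔG = 7.79 kJ/mol

(NH₄Cl is a pure solid — omitted from Q.)
Q = [NH₃]·[HCl] = (5.2e-4)·(0.075) = 3.90e-5
ΔG = RT ln(Q/K) = (8.314 J mol⁻¹ K⁻¹)(550 K) × ln(3.90e-5/7.1e-6)
   = (4.573 kJ/mol)(1.703) = 7.79 kJ/mol
ΔG > 0, so the forward reaction is non-spontaneous (proceeds in reverse).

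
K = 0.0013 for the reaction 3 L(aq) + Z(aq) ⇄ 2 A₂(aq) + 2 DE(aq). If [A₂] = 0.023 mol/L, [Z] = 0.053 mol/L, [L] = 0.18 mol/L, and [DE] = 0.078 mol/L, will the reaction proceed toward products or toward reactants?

reverse (toward reactants)

Q = [A₂]²·[DE]² / ([L]³·[Z]) = (0.023)²·(0.078)² / ((0.18)³·(0.053)) = 0.010
Q = 0.010 > K = 0.0013, so the reverse reaction proceeds.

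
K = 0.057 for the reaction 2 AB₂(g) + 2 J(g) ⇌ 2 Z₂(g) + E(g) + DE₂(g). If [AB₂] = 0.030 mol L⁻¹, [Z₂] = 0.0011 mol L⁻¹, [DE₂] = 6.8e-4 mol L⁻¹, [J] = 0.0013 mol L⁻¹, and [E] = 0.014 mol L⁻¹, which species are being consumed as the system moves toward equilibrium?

AB₂, J (reactants)

Q = [Z₂]²·[E]·[DE₂] / ([AB₂]²·[J]²) = (0.0011)²·(0.014)·(6.8e-4) / ((0.030)²·(0.0013)²) = 0.0076
Q = 0.0076 < K = 0.057: net forward reaction.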